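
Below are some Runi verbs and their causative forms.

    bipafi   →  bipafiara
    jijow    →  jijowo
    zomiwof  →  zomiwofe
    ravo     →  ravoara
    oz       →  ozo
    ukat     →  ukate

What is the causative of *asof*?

asofe

The alternation tracks the final sound of the stem — -e when the stem ends in a voiceless consonant (*zomiwof*, *ukat*); -o when the stem ends in a voiced consonant (*jijow*, *oz*); -ara when the stem ends in a vowel (*bipafi*, *ravo*).
*asof* — final sound /f/ (a voiceless consonant) → -e → *asofe*.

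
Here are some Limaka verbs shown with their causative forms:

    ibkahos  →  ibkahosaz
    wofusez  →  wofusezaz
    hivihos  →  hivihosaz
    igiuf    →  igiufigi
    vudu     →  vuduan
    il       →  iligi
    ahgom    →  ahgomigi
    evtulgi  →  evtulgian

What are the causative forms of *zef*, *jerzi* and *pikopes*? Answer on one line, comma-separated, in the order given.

The suffix is conditioned by the final sound: -az when the stem ends in a sibilant (*ibkahos*, *wofusez*, *hivihos*); -igi when the stem ends in a non-sibilant consonant (*igiuf*, *il*, *ahgom*); -an when the stem ends in a vowel (*vudu*, *evtulgi*).
Since the final sound of *zef* is /f/ (a non-sibilant consonant), it takes -igi, giving *zefigi*.
*jerzi*: final sound = /i/, a vowel → -an → *jerzian*.
*pikopes*: final sound = /s/, a sibilant → -az → *pikopesaz*.

zefigi, jerzian, pikopesaz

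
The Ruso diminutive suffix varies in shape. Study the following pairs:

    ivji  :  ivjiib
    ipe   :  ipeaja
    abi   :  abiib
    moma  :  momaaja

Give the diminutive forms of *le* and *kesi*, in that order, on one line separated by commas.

leaja, kesiib

Looking at the last vowel of each stem: -ib when the last vowel of the stem is a high vowel (*ivji*, *abi*); -aja when the last vowel of the stem is a non-high vowel (*ipe*, *moma*).
*le* — last vowel /e/ (a non-high vowel) → -aja → *leaja*.
*kesi* — last vowel /i/ (a high vowel) → -ib → *kesiib*.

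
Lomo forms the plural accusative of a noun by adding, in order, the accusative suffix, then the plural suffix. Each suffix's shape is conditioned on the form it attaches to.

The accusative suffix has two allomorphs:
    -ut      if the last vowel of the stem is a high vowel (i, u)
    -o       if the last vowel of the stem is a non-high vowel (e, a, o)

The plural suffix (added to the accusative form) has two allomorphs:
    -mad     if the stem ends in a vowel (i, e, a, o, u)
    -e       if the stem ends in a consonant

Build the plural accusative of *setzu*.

setzuute

*setzu* — last vowel /u/ (a high vowel) → -ut → *setzuut*.
Since the final sound of the accusative form *setzuut* is /t/ (a consonant), it takes -e, giving *setzuute*.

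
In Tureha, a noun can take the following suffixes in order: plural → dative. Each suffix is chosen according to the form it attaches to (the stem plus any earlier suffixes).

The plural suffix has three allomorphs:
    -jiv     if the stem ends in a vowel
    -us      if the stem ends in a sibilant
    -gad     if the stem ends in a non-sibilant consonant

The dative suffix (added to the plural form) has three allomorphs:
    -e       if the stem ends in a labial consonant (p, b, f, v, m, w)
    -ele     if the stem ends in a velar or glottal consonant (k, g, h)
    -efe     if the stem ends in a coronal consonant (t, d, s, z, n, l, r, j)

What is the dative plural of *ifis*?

*ifis* — final sound /s/ (a sibilant) → -us → *ifisus*.
Since the final consonant of the plural form *ifisus* is /s/ (coronal), it takes -efe, giving *ifisusefe*.

ifisusefe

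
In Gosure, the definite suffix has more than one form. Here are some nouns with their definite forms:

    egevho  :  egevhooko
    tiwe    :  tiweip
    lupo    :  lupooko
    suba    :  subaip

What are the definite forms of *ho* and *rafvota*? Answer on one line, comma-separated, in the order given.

hooko, rafvotaip

The pattern is rounding harmony: -oko when the last vowel of the stem is a rounded vowel (*egevho*, *lupo*); -ip when the last vowel of the stem is an unrounded vowel (*tiwe*, *suba*).
Since the last vowel of *ho* is /o/ (a rounded vowel), it takes -oko, giving *hooko*.
*rafvota* — last vowel /a/ (an unrounded vowel) → -ip → *rafvotaip*.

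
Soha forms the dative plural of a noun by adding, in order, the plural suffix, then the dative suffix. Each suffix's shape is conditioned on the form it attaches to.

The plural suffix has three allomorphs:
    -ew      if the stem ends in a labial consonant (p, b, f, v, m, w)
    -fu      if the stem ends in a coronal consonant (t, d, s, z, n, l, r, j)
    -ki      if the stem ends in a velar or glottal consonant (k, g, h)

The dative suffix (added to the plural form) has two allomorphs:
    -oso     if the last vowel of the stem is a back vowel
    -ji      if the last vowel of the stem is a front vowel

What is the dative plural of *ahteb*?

Since the final consonant of *ahteb* is /b/ (labial), it takes -ew, giving *ahtebew*.
Since the last vowel of the plural form *ahtebew* is /e/ (a front vowel), it takes -ji, giving *ahtebewji*.

ahtebewji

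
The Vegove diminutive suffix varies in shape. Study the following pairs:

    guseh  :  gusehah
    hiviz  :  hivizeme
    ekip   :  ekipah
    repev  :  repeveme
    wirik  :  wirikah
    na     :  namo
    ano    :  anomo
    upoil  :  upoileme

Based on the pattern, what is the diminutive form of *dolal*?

Looking at the final sound of each stem: -ah when the stem ends in a voiceless consonant (*guseh*, *ekip*, *wirik*); -eme when the stem ends in a voiced consonant (*hiviz*, *repev*, *upoil*); -mo when the stem ends in a vowel (*na*, *ano*).
Since the final sound of *dolal* is /l/ (a voiced consonant), it takes -eme, giving *dolaleme*.

dolaleme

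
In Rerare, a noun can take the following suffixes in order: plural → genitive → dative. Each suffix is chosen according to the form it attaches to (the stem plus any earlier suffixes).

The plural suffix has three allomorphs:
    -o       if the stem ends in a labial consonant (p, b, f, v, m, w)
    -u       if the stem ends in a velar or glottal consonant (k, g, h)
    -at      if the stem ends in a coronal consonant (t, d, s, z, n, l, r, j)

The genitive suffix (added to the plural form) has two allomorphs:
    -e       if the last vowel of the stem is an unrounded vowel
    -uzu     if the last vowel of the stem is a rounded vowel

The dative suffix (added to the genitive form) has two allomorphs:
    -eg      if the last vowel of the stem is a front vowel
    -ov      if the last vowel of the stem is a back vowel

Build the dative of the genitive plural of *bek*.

bekuuzuov

*bek* — final consonant /k/ (velar/glottal) → -u → *beku*.
Since the last vowel of the plural form *beku* is /u/ (a rounded vowel), it takes -uzu, giving *bekuuzu*.
Since the last vowel of the genitive form *bekuuzu* is /u/ (a back vowel), it takes -ov, giving *bekuuzuov*.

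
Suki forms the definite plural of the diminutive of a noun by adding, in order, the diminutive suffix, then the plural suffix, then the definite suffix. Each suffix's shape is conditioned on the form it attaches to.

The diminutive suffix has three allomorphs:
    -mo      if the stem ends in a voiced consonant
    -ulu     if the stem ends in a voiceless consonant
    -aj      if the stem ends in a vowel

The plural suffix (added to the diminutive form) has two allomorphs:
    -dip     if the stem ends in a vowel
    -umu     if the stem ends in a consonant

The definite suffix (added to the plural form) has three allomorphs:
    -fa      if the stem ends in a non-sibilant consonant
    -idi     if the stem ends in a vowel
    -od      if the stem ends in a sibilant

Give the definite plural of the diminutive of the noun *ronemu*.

The final sound of *ronemu* is /u/, which is a vowel, so the diminutive suffix is -aj, giving *ronemuaj*.
The diminutive form *ronemuaj* — final sound /j/ (a consonant) → -umu → *ronemuajumu*.
Since the final sound of the plural form *ronemuajumu* is /u/ (a vowel), it takes -idi, giving *ronemuajumuidi*.

ronemuajumuidi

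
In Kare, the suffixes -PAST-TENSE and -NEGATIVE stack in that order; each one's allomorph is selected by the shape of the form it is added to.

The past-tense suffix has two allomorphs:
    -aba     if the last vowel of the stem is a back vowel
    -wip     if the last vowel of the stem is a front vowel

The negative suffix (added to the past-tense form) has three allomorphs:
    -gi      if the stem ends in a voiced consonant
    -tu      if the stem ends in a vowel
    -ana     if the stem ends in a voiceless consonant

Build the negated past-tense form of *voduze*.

Since the last vowel of *voduze* is /e/ (a front vowel), it takes -wip, giving *voduzewip*.
The past-tense form *voduzewip*: final sound = /p/, a voiceless consonant → -ana → *voduzewipana*.

voduzewipana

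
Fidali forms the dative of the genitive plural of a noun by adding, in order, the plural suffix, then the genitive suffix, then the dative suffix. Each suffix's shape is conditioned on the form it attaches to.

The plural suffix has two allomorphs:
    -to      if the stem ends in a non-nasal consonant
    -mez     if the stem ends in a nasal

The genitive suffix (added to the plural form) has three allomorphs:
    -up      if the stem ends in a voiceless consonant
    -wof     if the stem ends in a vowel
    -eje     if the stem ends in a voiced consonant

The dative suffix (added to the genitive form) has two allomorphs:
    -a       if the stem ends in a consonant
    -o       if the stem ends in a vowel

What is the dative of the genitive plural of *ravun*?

*ravun* — final consonant /n/ (a nasal) → -mez → *ravunmez*.
The final sound of the plural form *ravunmez* is /z/, which is a voiced consonant, so the genitive suffix is -eje, giving *ravunmezeje*.
Since the final sound of the genitive form *ravunmezeje* is /e/ (a vowel), it takes -o, giving *ravunmezejeo*.

ravunmezejeo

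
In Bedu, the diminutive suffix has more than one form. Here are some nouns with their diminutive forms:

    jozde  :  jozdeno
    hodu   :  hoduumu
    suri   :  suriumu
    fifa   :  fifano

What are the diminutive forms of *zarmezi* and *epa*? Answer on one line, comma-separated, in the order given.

zarmeziumu, epano

Looking at the last vowel of each stem: -umu when the last vowel of the stem is a high vowel (*hodu*, *suri*); -no when the last vowel of the stem is a non-high vowel (*jozde*, *fifa*).
*zarmezi* — last vowel /i/ (a high vowel) → -umu → *zarmeziumu*.
*epa*: last vowel = /a/, a non-high vowel → -no → *epano*.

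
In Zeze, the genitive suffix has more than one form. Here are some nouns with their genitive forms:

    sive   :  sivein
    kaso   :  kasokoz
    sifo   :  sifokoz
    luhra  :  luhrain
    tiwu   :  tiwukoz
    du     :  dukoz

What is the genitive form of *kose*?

The pattern is rounding harmony: -koz when the last vowel of the stem is a rounded vowel (*kaso*, *sifo*, *tiwu*, *du*); -in when the last vowel of the stem is an unrounded vowel (*sive*, *luhra*).
Since the last vowel of *kose* is /e/ (an unrounded vowel), it takes -in, giving *kosein*.

kosein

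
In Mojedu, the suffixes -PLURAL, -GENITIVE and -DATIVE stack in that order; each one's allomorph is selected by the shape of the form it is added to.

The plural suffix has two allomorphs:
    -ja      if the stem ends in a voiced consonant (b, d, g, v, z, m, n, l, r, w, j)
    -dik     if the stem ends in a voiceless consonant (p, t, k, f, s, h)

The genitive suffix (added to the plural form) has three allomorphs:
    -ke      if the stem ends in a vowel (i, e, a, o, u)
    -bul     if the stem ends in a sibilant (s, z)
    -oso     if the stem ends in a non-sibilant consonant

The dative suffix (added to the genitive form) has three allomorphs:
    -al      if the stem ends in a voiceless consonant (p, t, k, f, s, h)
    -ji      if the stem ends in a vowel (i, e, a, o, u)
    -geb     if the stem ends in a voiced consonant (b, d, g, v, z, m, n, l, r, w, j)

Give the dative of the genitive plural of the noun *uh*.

uhdikosoji

Since the final consonant of *uh* is /h/ (voiceless), it takes -dik, giving *uhdik*.
The final sound of the plural form *uhdik* is /k/, which is a non-sibilant consonant, so the genitive suffix is -oso, giving *uhdikoso*.
The final sound of the genitive form *uhdikoso* is /o/, which is a vowel, so the dative suffix is -ji, giving *uhdikosoji*.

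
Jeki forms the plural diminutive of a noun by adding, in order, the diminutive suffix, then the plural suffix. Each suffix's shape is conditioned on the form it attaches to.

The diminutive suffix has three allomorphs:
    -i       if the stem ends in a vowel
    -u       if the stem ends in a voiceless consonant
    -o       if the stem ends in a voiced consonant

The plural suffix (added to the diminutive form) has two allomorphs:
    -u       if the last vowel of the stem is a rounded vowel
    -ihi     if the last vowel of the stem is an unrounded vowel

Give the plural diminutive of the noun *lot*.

lotuu

*lot* — final sound /t/ (a voiceless consonant) → -u → *lotu*.
The last vowel of the diminutive form *lotu* is /u/, which is a rounded vowel, so the plural suffix is -u, giving *lotuu*.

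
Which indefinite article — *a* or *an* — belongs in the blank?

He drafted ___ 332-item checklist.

The indefinite article is chosen by the initial *sound* of the following word, not its spelling.
The number *332* is spoken "three hundred …", beginning with /θriː/ — a consonant sound.
So the article is *a*: He drafted a 332-item checklist.

a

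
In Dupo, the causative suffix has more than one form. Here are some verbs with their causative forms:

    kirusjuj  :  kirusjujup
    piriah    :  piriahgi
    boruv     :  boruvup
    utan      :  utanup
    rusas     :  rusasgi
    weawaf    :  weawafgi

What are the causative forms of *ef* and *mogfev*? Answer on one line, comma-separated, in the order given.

The alternation tracks the final consonant of the stem — -gi when the stem ends in a voiceless consonant (*piriah*, *rusas*, *weawaf*); -up when the stem ends in a voiced consonant (*kirusjuj*, *boruv*, *utan*).
*ef*: final consonant = /f/, voiceless → -gi → *efgi*.
*mogfev*: final consonant = /v/, voiced → -up → *mogfevup*.

efgi, mogfevup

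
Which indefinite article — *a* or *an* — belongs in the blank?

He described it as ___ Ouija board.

The indefinite article is chosen by the initial *sound* of the following word, not its spelling.
*Ouija* begins with the sound /wiː/ (pronounced /ˈwiːdʒə/) — a consonant sound.
So the article is *a*: He described it as a Ouija board.

a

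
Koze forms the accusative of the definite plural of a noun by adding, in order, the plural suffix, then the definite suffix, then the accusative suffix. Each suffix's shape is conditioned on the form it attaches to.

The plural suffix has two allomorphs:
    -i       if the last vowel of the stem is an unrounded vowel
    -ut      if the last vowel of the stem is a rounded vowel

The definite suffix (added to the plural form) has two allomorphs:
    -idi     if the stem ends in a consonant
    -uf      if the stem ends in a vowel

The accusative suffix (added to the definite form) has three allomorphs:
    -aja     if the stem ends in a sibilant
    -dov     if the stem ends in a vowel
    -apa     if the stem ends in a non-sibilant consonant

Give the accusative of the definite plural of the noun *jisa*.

jisaiufapa

*jisa* — last vowel /a/ (an unrounded vowel) → -i → *jisai*.
The final sound of the plural form *jisai* is /i/, which is a vowel, so the definite suffix is -uf, giving *jisaiuf*.
The definite form *jisaiuf* — final sound /f/ (a non-sibilant consonant) → -apa → *jisaiufapa*.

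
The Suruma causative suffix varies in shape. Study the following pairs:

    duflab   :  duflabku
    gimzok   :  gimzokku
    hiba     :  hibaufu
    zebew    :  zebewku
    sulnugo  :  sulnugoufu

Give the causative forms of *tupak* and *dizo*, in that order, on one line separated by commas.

tupakku, dizoufu

Looking at the final sound of each stem: -ku when the stem ends in a consonant (*duflab*, *gimzok*, *zebew*); -ufu when the stem ends in a vowel (*hiba*, *sulnugo*).
*tupak* — final sound /k/ (a consonant) → -ku → *tupakku*.
*dizo*: final sound = /o/, a vowel → -ufu → *dizoufu*.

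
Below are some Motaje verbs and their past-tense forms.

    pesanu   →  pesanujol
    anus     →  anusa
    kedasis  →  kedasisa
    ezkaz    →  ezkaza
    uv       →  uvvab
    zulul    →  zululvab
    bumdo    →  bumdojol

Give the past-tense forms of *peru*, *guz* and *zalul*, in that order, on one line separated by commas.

perujol, guza, zalulvab

Looking at the final sound of each stem: -a when the stem ends in a sibilant (*anus*, *kedasis*, *ezkaz*); -vab when the stem ends in a non-sibilant consonant (*uv*, *zulul*); -jol when the stem ends in a vowel (*pesanu*, *bumdo*).
The final sound of *peru* is /u/, which is a vowel, so the suffix is -jol, giving *perujol*.
*guz*: final sound = /z/, a sibilant → -a → *guza*.
*zalul* — final sound /l/ (a non-sibilant consonant) → -vab → *zalulvab*.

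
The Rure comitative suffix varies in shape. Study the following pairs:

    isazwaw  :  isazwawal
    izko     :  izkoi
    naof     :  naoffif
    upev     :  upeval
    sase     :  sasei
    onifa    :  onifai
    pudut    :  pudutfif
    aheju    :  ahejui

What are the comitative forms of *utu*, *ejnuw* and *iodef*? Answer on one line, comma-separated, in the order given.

The suffix is conditioned by the final sound: -fif when the stem ends in a voiceless consonant (*naof*, *pudut*); -al when the stem ends in a voiced consonant (*isazwaw*, *upev*); -i when the stem ends in a vowel (*izko*, *sase*, *onifa*, *aheju*).
Since the final sound of *utu* is /u/ (a vowel), it takes -i, giving *utui*.
Since the final sound of *ejnuw* is /w/ (a voiced consonant), it takes -al, giving *ejnuwal*.
*iodef* — final sound /f/ (a voiceless consonant) → -fif → *iodeffif*.

utui, ejnuwal, iodeffif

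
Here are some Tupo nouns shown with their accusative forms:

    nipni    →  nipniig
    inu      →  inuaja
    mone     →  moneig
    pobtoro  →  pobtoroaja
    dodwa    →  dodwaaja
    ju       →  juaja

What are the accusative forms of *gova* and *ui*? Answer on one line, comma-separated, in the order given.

govaaja, uiig

The suffix is conditioned by the last vowel: -ig when the last vowel of the stem is a front vowel (*nipni*, *mone*); -aja when the last vowel of the stem is a back vowel (*inu*, *pobtoro*, *dodwa*, *ju*).
*gova* — last vowel /a/ (a back vowel) → -aja → *govaaja*.
The last vowel of *ui* is /i/, which is a front vowel, so the suffix is -ig, giving *uiig*.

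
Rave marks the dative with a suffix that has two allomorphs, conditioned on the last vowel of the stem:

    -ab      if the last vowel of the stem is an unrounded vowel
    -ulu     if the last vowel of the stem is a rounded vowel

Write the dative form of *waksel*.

wakselab

*waksel* — last vowel /e/ (an unrounded vowel) → -ab → *wakselab*.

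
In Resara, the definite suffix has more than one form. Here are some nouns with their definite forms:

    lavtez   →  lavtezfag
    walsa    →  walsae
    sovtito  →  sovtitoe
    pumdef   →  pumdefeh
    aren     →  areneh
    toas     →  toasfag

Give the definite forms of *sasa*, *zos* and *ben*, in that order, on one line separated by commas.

sasae, zosfag, beneh

The suffix is conditioned by the final sound: -fag when the stem ends in a sibilant (*lavtez*, *toas*); -eh when the stem ends in a non-sibilant consonant (*pumdef*, *aren*); -e when the stem ends in a vowel (*walsa*, *sovtito*).
Since the final sound of *sasa* is /a/ (a vowel), it takes -e, giving *sasae*.
*zos*: final sound = /s/, a sibilant → -fag → *zosfag*.
The final sound of *ben* is /n/, which is a non-sibilant consonant, so the suffix is -eh, giving *beneh*.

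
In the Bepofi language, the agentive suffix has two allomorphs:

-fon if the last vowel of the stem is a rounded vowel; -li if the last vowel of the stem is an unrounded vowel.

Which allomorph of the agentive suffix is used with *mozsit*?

-li

*mozsit*: last vowel = /i/, an unrounded vowel → -li.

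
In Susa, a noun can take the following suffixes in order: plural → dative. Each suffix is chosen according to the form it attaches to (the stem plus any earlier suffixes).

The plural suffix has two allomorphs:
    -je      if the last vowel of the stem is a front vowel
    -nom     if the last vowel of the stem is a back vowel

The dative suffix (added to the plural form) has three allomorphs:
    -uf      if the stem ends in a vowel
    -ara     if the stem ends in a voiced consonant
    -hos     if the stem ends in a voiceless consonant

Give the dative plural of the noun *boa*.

boanomara

*boa*: last vowel = /a/, a back vowel → -nom → *boanom*.
The plural form *boanom* — final sound /m/ (a voiced consonant) → -ara → *boanomara*.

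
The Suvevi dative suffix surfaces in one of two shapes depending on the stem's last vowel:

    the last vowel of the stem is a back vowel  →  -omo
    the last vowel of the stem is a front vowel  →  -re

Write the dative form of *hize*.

hizere

*hize* — last vowel /e/ (a front vowel) → -re → *hizere*.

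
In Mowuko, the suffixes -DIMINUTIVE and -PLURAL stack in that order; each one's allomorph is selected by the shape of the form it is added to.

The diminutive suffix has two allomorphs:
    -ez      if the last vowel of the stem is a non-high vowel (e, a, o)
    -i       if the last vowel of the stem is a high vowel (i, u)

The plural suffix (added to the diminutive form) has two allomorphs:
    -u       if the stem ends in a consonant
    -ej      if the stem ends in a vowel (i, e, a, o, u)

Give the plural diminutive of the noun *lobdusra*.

Since the last vowel of *lobdusra* is /a/ (a non-high vowel), it takes -ez, giving *lobdusraez*.
Since the final sound of the diminutive form *lobdusraez* is /z/ (a consonant), it takes -u, giving *lobdusraezu*.

lobdusraezu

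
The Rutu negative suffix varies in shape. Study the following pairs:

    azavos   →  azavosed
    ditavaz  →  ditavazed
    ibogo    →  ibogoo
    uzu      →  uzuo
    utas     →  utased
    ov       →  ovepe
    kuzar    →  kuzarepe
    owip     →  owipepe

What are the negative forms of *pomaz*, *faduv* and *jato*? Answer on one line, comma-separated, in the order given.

pomazed, faduvepe, jatoo

The pattern is sibilance of the final sound: -ed when the stem ends in a sibilant (*azavos*, *ditavaz*, *utas*); -epe when the stem ends in a non-sibilant consonant (*ov*, *kuzar*, *owip*); -o when the stem ends in a vowel (*ibogo*, *uzu*).
*pomaz*: final sound = /z/, a sibilant → -ed → *pomazed*.
*faduv*: final sound = /v/, a non-sibilant consonant → -epe → *faduvepe*.
*jato*: final sound = /o/, a vowel → -o → *jatoo*.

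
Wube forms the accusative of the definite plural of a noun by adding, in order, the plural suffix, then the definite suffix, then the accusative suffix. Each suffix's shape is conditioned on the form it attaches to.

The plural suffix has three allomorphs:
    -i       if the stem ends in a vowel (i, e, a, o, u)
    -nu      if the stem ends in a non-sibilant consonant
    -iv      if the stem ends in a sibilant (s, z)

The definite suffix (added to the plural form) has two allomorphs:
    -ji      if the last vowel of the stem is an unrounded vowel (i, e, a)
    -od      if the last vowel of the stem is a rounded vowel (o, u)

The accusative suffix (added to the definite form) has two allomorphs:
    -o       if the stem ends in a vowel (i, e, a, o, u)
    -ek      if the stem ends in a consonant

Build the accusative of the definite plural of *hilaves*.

*hilaves* — final sound /s/ (a sibilant) → -iv → *hilavesiv*.
The plural form *hilavesiv*: last vowel = /i/, an unrounded vowel → -ji → *hilavesivji*.
The definite form *hilavesivji* — final sound /i/ (a vowel) → -o → *hilavesivjio*.

hilavesivjio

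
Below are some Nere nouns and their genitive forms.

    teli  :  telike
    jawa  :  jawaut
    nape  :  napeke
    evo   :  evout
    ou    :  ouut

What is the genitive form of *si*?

The pattern is front/back vowel harmony: -ke when the last vowel of the stem is a front vowel (*teli*, *nape*); -ut when the last vowel of the stem is a back vowel (*jawa*, *evo*, *ou*).
*si*: last vowel = /i/, a front vowel → -ke → *sike*.

sike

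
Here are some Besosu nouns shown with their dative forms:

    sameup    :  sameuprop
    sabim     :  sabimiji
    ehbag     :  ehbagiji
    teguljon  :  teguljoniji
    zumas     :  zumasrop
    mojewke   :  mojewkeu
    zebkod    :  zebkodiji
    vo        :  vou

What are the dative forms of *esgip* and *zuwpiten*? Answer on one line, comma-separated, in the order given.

esgiprop, zuwpiteniji

The suffix is conditioned by the final sound: -rop when the stem ends in a voiceless consonant (*sameup*, *zumas*); -iji when the stem ends in a voiced consonant (*sabim*, *ehbag*, *teguljon*, *zebkod*); -u when the stem ends in a vowel (*mojewke*, *vo*).
*esgip* — final sound /p/ (a voiceless consonant) → -rop → *esgiprop*.
*zuwpiten*: final sound = /n/, a voiced consonant → -iji → *zuwpiteniji*.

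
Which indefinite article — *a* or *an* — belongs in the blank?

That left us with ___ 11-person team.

The indefinite article is chosen by the initial *sound* of the following word, not its spelling.
The number *11* is spoken "eleven", beginning with /ɪˈlɛvən/ — a vowel sound.
So the article is *an*: That left us with an 11-person team.

an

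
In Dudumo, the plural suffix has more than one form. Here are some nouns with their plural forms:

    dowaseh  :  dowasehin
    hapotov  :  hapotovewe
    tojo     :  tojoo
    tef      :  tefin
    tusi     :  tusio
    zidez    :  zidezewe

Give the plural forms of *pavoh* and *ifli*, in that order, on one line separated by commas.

The pattern is voicing of the final sound: -in when the stem ends in a voiceless consonant (*dowaseh*, *tef*); -ewe when the stem ends in a voiced consonant (*hapotov*, *zidez*); -o when the stem ends in a vowel (*tojo*, *tusi*).
The final sound of *pavoh* is /h/, which is a voiceless consonant, so the suffix is -in, giving *pavohin*.
*ifli*: final sound = /i/, a vowel → -o → *iflio*.

pavohin, iflio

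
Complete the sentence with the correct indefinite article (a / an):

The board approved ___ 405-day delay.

a

The indefinite article is chosen by the initial *sound* of the following word, not its spelling.
The number *405* is spoken "four hundred …", beginning with /fɔr/ — a consonant sound.
So the article is *a*: The board approved a 405-day delay.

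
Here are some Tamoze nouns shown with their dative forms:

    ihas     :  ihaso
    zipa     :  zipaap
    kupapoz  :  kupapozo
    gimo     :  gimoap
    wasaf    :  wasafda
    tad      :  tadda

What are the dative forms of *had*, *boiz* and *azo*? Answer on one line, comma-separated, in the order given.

hadda, boizo, azoap

The pattern is sibilance of the final sound: -o when the stem ends in a sibilant (*ihas*, *kupapoz*); -da when the stem ends in a non-sibilant consonant (*wasaf*, *tad*); -ap when the stem ends in a vowel (*zipa*, *gimo*).
Since the final sound of *had* is /d/ (a non-sibilant consonant), it takes -da, giving *hadda*.
Since the final sound of *boiz* is /z/ (a sibilant), it takes -o, giving *boizo*.
*azo*: final sound = /o/, a vowel → -ap → *azoap*.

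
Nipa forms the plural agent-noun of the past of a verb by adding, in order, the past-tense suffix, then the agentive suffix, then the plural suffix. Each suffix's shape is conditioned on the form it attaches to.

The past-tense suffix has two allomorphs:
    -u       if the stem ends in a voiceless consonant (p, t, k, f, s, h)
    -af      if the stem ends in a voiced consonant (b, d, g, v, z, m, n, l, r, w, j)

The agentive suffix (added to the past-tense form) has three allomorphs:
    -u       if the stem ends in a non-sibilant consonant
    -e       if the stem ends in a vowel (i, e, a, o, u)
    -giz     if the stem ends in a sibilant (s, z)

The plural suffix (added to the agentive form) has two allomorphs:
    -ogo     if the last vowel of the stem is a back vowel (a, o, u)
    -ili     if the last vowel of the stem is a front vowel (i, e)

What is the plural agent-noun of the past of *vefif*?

vefifueili

*vefif*: final consonant = /f/, voiceless → -u → *vefifu*.
Since the final sound of the past-tense form *vefifu* is /u/ (a vowel), it takes -e, giving *vefifue*.
The last vowel of the agentive form *vefifue* is /e/, which is a front vowel, so the plural suffix is -ili, giving *vefifueili*.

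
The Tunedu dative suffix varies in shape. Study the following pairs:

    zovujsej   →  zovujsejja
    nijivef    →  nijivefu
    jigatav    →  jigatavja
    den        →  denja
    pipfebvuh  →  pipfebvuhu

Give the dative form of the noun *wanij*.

The suffix is conditioned by the final consonant: -u when the stem ends in a voiceless consonant (*nijivef*, *pipfebvuh*); -ja when the stem ends in a voiced consonant (*zovujsej*, *jigatav*, *den*).
Since the final consonant of *wanij* is /j/ (voiced), it takes -ja, giving *wanijja*.

wanijja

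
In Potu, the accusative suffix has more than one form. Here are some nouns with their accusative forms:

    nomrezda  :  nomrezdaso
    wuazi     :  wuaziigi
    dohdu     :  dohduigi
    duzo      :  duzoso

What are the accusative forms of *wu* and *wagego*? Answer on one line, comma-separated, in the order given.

The pattern is height harmony: -igi when the last vowel of the stem is a high vowel (*wuazi*, *dohdu*); -so when the last vowel of the stem is a non-high vowel (*nomrezda*, *duzo*).
*wu*: last vowel = /u/, a high vowel → -igi → *wuigi*.
Since the last vowel of *wagego* is /o/ (a non-high vowel), it takes -so, giving *wagegoso*.

wuigi, wagegoso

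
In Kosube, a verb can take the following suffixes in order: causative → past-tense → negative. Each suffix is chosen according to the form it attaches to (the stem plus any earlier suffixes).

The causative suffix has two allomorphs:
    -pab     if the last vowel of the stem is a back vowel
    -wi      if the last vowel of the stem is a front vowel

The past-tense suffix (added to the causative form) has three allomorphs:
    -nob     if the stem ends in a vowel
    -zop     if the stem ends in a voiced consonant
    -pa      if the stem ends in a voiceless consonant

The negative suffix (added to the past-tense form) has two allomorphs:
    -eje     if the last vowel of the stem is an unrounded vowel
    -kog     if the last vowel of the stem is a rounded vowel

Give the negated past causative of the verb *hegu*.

hegupabzopkog

*hegu* — last vowel /u/ (a back vowel) → -pab → *hegupab*.
The final sound of the causative form *hegupab* is /b/, which is a voiced consonant, so the past-tense suffix is -zop, giving *hegupabzop*.
The past-tense form *hegupabzop*: last vowel = /o/, a rounded vowel → -kog → *hegupabzopkog*.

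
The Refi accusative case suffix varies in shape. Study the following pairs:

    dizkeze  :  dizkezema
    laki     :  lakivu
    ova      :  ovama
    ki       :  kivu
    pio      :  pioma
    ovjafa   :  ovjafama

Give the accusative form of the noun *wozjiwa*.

The suffix is conditioned by the last vowel: -vu when the last vowel of the stem is a high vowel (*laki*, *ki*); -ma when the last vowel of the stem is a non-high vowel (*dizkeze*, *ova*, *pio*, *ovjafa*).
*wozjiwa* — last vowel /a/ (a non-high vowel) → -ma → *wozjiwama*.

wozjiwama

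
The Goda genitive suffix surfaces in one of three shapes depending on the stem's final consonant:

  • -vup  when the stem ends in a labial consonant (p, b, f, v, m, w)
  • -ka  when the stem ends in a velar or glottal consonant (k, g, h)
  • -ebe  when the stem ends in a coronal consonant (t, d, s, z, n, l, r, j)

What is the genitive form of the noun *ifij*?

The final consonant of *ifij* is /j/, which is coronal, so the suffix is -ebe, giving *ifijebe*.

ifijebe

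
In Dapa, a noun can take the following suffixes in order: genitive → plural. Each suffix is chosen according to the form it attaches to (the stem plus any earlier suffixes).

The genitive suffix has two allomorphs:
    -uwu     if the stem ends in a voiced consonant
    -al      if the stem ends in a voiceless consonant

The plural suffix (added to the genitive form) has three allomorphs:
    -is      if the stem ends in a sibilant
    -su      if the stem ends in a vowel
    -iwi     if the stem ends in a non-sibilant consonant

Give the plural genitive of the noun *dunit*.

dunitaliwi

Since the final consonant of *dunit* is /t/ (voiceless), it takes -al, giving *dunital*.
The genitive form *dunital* — final sound /l/ (a non-sibilant consonant) → -iwi → *dunitaliwi*.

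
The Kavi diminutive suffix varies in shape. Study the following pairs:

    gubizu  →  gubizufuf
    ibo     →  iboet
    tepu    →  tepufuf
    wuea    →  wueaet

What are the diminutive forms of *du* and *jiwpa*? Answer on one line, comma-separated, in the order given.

dufuf, jiwpaet

Looking at the last vowel of each stem: -fuf when the last vowel of the stem is a high vowel (*gubizu*, *tepu*); -et when the last vowel of the stem is a non-high vowel (*ibo*, *wuea*).
*du*: last vowel = /u/, a high vowel → -fuf → *dufuf*.
Since the last vowel of *jiwpa* is /a/ (a non-high vowel), it takes -et, giving *jiwpaet*.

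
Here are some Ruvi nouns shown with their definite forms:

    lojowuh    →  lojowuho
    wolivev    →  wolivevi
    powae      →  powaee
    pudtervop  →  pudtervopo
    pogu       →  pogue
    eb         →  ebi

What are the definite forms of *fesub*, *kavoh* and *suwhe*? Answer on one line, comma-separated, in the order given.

The alternation tracks the final sound of the stem — -o when the stem ends in a voiceless consonant (*lojowuh*, *pudtervop*); -i when the stem ends in a voiced consonant (*wolivev*, *eb*); -e when the stem ends in a vowel (*powae*, *pogu*).
*fesub*: final sound = /b/, a voiced consonant → -i → *fesubi*.
Since the final sound of *kavoh* is /h/ (a voiceless consonant), it takes -o, giving *kavoho*.
Since the final sound of *suwhe* is /e/ (a vowel), it takes -e, giving *suwhee*.

fesubi, kavoho, suwhee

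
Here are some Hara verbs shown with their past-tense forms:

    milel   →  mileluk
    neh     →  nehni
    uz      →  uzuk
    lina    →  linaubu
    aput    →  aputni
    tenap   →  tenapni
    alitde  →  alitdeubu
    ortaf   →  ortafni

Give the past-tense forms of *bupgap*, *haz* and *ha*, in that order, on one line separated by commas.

bupgapni, hazuk, haubu

The pattern is voicing of the final sound: -ni when the stem ends in a voiceless consonant (*neh*, *aput*, *tenap*, *ortaf*); -uk when the stem ends in a voiced consonant (*milel*, *uz*); -ubu when the stem ends in a vowel (*lina*, *alitde*).
Since the final sound of *bupgap* is /p/ (a voiceless consonant), it takes -ni, giving *bupgapni*.
The final sound of *haz* is /z/, which is a voiced consonant, so the suffix is -uk, giving *hazuk*.
*ha* — final sound /a/ (a vowel) → -ubu → *haubu*.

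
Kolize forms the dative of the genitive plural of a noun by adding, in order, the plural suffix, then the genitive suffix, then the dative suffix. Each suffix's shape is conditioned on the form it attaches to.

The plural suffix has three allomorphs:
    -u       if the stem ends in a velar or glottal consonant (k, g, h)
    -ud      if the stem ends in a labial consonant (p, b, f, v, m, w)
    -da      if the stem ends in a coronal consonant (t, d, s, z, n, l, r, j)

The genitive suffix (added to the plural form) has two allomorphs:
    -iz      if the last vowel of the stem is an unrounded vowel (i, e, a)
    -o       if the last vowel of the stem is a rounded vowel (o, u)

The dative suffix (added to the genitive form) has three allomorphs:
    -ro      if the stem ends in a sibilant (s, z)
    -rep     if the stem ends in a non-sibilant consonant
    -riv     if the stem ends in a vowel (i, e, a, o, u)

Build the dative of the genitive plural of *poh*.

pohuoriv

Since the final consonant of *poh* is /h/ (velar/glottal), it takes -u, giving *pohu*.
Since the last vowel of the plural form *pohu* is /u/ (a rounded vowel), it takes -o, giving *pohuo*.
The genitive form *pohuo* — final sound /o/ (a vowel) → -riv → *pohuoriv*.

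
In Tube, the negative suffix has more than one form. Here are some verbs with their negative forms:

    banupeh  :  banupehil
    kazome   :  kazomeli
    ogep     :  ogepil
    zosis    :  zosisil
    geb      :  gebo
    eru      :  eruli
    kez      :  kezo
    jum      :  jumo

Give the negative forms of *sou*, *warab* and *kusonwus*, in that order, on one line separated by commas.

The suffix is conditioned by the final sound: -il when the stem ends in a voiceless consonant (*banupeh*, *ogep*, *zosis*); -o when the stem ends in a voiced consonant (*geb*, *kez*, *jum*); -li when the stem ends in a vowel (*kazome*, *eru*).
*sou* — final sound /u/ (a vowel) → -li → *souli*.
*warab*: final sound = /b/, a voiced consonant → -o → *warabo*.
*kusonwus* — final sound /s/ (a voiceless consonant) → -il → *kusonwusil*.

souli, warabo, kusonwusil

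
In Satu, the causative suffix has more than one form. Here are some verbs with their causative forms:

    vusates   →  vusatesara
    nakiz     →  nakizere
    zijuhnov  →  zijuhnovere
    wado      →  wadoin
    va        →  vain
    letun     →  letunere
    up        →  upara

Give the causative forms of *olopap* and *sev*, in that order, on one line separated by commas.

The suffix is conditioned by the final sound: -ara when the stem ends in a voiceless consonant (*vusates*, *up*); -ere when the stem ends in a voiced consonant (*nakiz*, *zijuhnov*, *letun*); -in when the stem ends in a vowel (*wado*, *va*).
The final sound of *olopap* is /p/, which is a voiceless consonant, so the suffix is -ara, giving *olopapara*.
The final sound of *sev* is /v/, which is a voiced consonant, so the suffix is -ere, giving *severe*.

olopapara, severe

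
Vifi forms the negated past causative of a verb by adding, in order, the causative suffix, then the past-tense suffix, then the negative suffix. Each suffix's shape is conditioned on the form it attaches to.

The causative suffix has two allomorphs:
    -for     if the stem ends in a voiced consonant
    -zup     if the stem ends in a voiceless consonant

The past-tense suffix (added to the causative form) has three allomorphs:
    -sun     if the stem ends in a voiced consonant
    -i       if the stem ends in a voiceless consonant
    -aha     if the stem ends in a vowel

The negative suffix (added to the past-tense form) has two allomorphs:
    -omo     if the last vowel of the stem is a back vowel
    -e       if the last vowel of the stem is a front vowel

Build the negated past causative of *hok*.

*hok* — final consonant /k/ (voiceless) → -zup → *hokzup*.
The final sound of the causative form *hokzup* is /p/, which is a voiceless consonant, so the past-tense suffix is -i, giving *hokzupi*.
Since the last vowel of the past-tense form *hokzupi* is /i/ (a front vowel), it takes -e, giving *hokzupie*.

hokzupie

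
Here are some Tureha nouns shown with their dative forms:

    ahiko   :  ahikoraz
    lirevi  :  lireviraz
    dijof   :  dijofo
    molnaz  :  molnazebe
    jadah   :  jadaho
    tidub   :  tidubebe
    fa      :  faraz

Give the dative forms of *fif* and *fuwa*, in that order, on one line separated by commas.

fifo, fuwaraz

Looking at the final sound of each stem: -o when the stem ends in a voiceless consonant (*dijof*, *jadah*); -ebe when the stem ends in a voiced consonant (*molnaz*, *tidub*); -raz when the stem ends in a vowel (*ahiko*, *lirevi*, *fa*).
*fif*: final sound = /f/, a voiceless consonant → -o → *fifo*.
*fuwa*: final sound = /a/, a vowel → -raz → *fuwaraz*.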